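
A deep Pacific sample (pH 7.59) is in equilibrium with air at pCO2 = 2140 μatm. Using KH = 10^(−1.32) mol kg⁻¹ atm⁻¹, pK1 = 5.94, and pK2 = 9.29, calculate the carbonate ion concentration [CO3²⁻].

[CO3²⁻] = 0.0913 mmol/kg

[CO2*] = KH · pCO2 = 10^(−1.32) × 2140×10^-6 = 1.024×10^-4 mol/kg
α₀ = 1/(1 + K1/[H⁺] + K1K2/[H⁺]²) = 1/(1 + 10^+1.65 + 10^-0.05) = 0.02148
DIC = [CO2*]/α₀ = 1.024×10^-4 / 0.02148 = 4.769 mmol/kg
[CO3²⁻] = α₂·DIC; α₂ = 0.01914, so [CO3²⁻] = 0.01914 × 4.769 = 0.0913 mmol/kg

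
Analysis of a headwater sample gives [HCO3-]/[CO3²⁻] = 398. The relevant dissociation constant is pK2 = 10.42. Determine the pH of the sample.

pH = 7.82

From K2 = [H⁺][CO3²⁻]/[HCO3-]:  pH = pK2 − log₁₀([HCO3-]/[CO3²⁻])
log₁₀(398) = +2.600
pH = 10.42 − (+2.600) = 7.82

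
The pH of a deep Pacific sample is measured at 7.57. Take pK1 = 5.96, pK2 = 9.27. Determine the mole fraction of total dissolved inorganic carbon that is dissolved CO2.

α₀ = 0.0235

α₀ = 1 / (1 + K1/[H⁺] + K1K2/[H⁺]²) = 1 / (1 + 10^+1.61 + 10^-0.09)
   = 1 / (1 + 40.738 + 0.81283) = 1/42.551 = 0.02350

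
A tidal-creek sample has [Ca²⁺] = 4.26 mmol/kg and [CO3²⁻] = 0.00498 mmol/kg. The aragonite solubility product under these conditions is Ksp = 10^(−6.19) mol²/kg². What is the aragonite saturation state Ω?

Ω = 0.0329

Ksp = 10^(−6.19) = 6.457×10^-7
Ω = [Ca²⁺][CO3²⁻]/Ksp = (4.26×10^-3)(0.00498×10^-3) / 6.457×10^-7 = 0.0329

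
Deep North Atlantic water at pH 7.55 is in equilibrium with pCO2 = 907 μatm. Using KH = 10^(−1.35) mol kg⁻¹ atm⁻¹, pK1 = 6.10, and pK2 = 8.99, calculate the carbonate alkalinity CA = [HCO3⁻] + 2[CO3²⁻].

[CO2*] = KH · pCO2 = 10^(−1.35) × 907×10^-6 = 4.051×10^-5 mol/kg
α₀ = 1/(1 + K1/[H⁺] + K1K2/[H⁺]²) = 1/(1 + 10^+1.45 + 10^+0.01) = 0.03310
DIC = [CO2*]/α₀ = 4.051×10^-5 / 0.03310 = 1.224 mmol/kg
CA = (α₁ + 2α₂)·DIC = (0.9330 + 2×0.03388) × 1.224 = 1.22 mmol/kg

CA = 1.22 mmol/kg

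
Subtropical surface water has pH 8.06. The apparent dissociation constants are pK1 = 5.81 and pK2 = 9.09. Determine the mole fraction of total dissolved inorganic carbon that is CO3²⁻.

α₂ = 1 / (1 + [H⁺]/K2 + [H⁺]²/(K1K2)) = 1 / (1 + 10^+1.03 + 10^-1.22)
   = 1 / (1 + 10.715 + 0.060256) = 1/11.775 = 0.08492

α₂ = 0.0849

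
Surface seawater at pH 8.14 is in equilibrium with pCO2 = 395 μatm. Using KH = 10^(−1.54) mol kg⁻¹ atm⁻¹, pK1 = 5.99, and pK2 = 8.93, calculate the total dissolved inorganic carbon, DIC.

[CO2*] = KH · pCO2 = 10^(−1.54) × 395×10^-6 = 1.139×10^-5 mol/kg
α₀ = 1/(1 + K1/[H⁺] + K1K2/[H⁺]²) = 1/(1 + 10^+2.15 + 10^+1.36) = 0.006055
DIC = [CO2*]/α₀ = 1.139×10^-5 / 0.006055 = 1.88 mmol/kg

DIC = 1.88 mmol/kg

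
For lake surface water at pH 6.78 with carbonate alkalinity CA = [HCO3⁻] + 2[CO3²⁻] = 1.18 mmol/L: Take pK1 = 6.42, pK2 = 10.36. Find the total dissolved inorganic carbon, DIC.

CA = [HCO3⁻] + 2[CO3²⁻] = (α₁ + 2α₂)·DIC
At pH 6.78: [H⁺]/K1 = 10^-0.36 = 0.43652, K2/[H⁺] = 10^-3.58 = 0.00026303
α₁ = 1/(1 + 0.43652 + 0.00026303) = 1/1.4368 = 0.6960; α₂ = α₁·K2/[H⁺] = 0.0001831
α₁ + 2α₂ = 0.6964
DIC = CA / (α₁ + 2α₂) = 1.18 / 0.6964 = 1.69 mmol/L

DIC = 1.69 mmol/L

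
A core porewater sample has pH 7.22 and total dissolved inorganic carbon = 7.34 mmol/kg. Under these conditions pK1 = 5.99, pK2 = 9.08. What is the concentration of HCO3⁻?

α₁ = 1 / (1 + [H⁺]/K1 + K2/[H⁺]) = 1 / (1 + 10^-1.23 + 10^-1.86)
   = 1 / (1 + 0.058884 + 0.013804) = 1/1.0727 = 0.9322
[HCO3⁻] = α₁ × DIC = 0.9322 × 7.34 = 6.84 mmol/kg

[HCO3⁻] = 6.84 mmol/kg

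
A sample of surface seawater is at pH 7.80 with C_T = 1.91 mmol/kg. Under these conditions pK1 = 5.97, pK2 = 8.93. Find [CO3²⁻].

α₂ = 1 / (1 + [H⁺]/K2 + [H⁺]²/(K1K2)) = 1 / (1 + 10^+1.13 + 10^-0.70)
   = 1 / (1 + 13.490 + 0.19953) = 1/14.689 = 0.06808
[CO3²⁻] = α₂ × DIC = 0.06808 × 1.91 = 0.130 mmol/kg

[CO3²⁻] = 0.130 mmol/kg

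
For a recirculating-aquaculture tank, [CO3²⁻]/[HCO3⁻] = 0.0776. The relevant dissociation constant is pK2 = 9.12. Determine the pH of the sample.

pH = 8.01

From K2 = [H⁺][CO3²⁻]/[HCO3⁻]:  pH = pK2 + log₁₀([CO3²⁻]/[HCO3⁻])
log₁₀(0.0776) = -1.110
pH = 9.12 + (-1.110) = 8.01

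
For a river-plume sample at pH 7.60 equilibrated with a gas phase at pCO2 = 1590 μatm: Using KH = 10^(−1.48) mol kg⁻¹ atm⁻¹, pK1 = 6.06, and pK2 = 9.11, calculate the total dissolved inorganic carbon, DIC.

DIC = 1.93 mmol/kg

[CO2*] = KH · pCO2 = 10^(−1.48) × 1590×10^-6 = 5.265×10^-5 mol/kg
α₀ = 1/(1 + K1/[H⁺] + K1K2/[H⁺]²) = 1/(1 + 10^+1.54 + 10^+0.03) = 0.02721
DIC = [CO2*]/α₀ = 5.265×10^-5 / 0.02721 = 1.93 mmol/kg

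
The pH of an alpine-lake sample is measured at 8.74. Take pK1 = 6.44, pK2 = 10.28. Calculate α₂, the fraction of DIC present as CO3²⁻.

α₂ = 0.0279

α₂ = 1 / (1 + [H⁺]/K2 + [H⁺]²/(K1K2)) = 1 / (1 + 10^+1.54 + 10^-0.76)
   = 1 / (1 + 34.674 + 0.17378) = 1/35.847 = 0.02790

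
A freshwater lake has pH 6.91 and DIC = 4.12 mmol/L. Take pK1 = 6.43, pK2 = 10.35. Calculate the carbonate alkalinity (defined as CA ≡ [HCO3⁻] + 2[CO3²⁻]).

CA = 3.10 mmol/L

CA = [HCO3⁻] + 2[CO3²⁻] = (α₁ + 2α₂)·DIC
At pH 6.91: [H⁺]/K1 = 10^-0.48 = 0.33113, K2/[H⁺] = 10^-3.44 = 0.00036308
α₁ = 1/(1 + 0.33113 + 0.00036308) = 1/1.3315 = 0.7510; α₂ = α₁·K2/[H⁺] = 0.0002727
α₁ + 2α₂ = 0.7516
CA = 0.7516 × 4.12 = 3.10 mmol/L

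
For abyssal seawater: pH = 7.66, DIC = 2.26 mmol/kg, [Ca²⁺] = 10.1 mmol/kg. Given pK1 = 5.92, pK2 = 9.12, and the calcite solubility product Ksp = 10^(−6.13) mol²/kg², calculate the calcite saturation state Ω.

α₂ = 1 / (1 + [H⁺]/K2 + [H⁺]²/(K1K2)) = 1 / (1 + 10^+1.46 + 10^-0.28)
   = 1 / (1 + 28.840 + 0.52481) = 1/30.365 = 0.03293
[CO3²⁻] = α₂ × DIC = 0.03293 × 2.26 = 0.07443 mmol/kg
Ksp = 10^(−6.13) = 7.413×10^-7
Ω = [Ca²⁺][CO3²⁻]/Ksp = (10.1×10^-3)(7.443×10^-5) / 7.413×10^-7 = 1.01

Ω = 1.01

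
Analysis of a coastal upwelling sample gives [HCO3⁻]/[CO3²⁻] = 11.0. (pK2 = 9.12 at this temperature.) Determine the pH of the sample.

pH = 8.08

From K2 = [H⁺][CO3²⁻]/[HCO3⁻]:  pH = pK2 − log₁₀([HCO3⁻]/[CO3²⁻])
log₁₀(11.0) = +1.041
pH = 9.12 − (+1.041) = 8.08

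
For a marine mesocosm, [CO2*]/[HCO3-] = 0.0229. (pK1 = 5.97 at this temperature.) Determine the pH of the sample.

pH = 7.61

From K1 = [H⁺][HCO3-]/[CO2*]:  pH = pK1 − log₁₀([CO2*]/[HCO3-])
log₁₀(0.0229) = -1.640
pH = 5.97 − (-1.640) = 7.61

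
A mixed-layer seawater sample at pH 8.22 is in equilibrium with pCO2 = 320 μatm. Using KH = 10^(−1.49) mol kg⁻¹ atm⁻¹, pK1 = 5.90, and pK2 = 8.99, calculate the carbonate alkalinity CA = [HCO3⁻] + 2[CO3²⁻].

[CO2*] = KH · pCO2 = 10^(−1.49) × 320×10^-6 = 1.035×10^-5 mol/kg
α₀ = 1/(1 + K1/[H⁺] + K1K2/[H⁺]²) = 1/(1 + 10^+2.32 + 10^+1.55) = 0.004075
DIC = [CO2*]/α₀ = 1.035×10^-5 / 0.004075 = 2.541 mmol/kg
CA = (α₁ + 2α₂)·DIC = (0.8513 + 2×0.1446) × 2.541 = 2.90 mmol/kg

CA = 2.90 mmol/kg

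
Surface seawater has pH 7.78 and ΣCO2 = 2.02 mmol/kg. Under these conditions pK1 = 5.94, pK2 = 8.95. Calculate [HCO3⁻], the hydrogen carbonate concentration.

α₁ = 1 / (1 + [H⁺]/K1 + K2/[H⁺]) = 1 / (1 + 10^-1.84 + 10^-1.17)
   = 1 / (1 + 0.014454 + 0.067608) = 1/1.0821 = 0.9242
[HCO3⁻] = α₁ × DIC = 0.9242 × 2.02 = 1.87 mmol/kg

[HCO3⁻] = 1.87 mmol/kg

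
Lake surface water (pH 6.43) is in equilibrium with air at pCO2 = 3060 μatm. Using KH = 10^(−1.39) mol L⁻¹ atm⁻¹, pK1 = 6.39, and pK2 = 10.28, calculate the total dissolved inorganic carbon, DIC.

DIC = 0.261 mmol/L

[CO2*] = KH · pCO2 = 10^(−1.39) × 3060×10^-6 = 1.247×10^-4 mol/L
α₀ = 1/(1 + K1/[H⁺] + K1K2/[H⁺]²) = 1/(1 + 10^+0.04 + 10^-3.81) = 0.4770
DIC = [CO2*]/α₀ = 1.247×10^-4 / 0.4770 = 0.261 mmol/L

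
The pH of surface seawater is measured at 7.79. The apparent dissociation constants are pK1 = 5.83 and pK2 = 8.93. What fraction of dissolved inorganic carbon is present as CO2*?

α₀ = 1 / (1 + K1/[H⁺] + K1K2/[H⁺]²) = 1 / (1 + 10^+1.96 + 10^+0.82)
   = 1 / (1 + 91.201 + 6.6069) = 1/98.808 = 0.01012

α₀ = 0.0101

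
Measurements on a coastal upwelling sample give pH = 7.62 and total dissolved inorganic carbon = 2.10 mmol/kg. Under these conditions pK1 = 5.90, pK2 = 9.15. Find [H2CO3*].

[CO2*] = 0.0382 mmol/kg

α₀ = 1 / (1 + K1/[H⁺] + K1K2/[H⁺]²) = 1 / (1 + 10^+1.72 + 10^+0.19)
   = 1 / (1 + 52.481 + 1.5488) = 1/55.030 = 0.01817
[CO2*] = α₀ × DIC = 0.01817 × 2.10 = 0.0382 mmol/kg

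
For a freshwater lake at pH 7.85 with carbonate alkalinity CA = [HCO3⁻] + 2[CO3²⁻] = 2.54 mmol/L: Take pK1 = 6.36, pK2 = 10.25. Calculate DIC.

DIC = 2.61 mmol/L

CA = [HCO3⁻] + 2[CO3²⁻] = (α₁ + 2α₂)·DIC
At pH 7.85: [H⁺]/K1 = 10^-1.49 = 0.032359, K2/[H⁺] = 10^-2.40 = 0.0039811
α₁ = 1/(1 + 0.032359 + 0.0039811) = 1/1.0363 = 0.9649; α₂ = α₁·K2/[H⁺] = 0.003841
α₁ + 2α₂ = 0.9726
DIC = CA / (α₁ + 2α₂) = 2.54 / 0.9726 = 2.61 mmol/L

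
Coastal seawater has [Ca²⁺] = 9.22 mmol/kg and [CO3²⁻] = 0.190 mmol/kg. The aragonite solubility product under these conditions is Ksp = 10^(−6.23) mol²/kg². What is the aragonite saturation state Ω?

Ω = 2.97

Ksp = 10^(−6.23) = 5.888×10^-7
Ω = [Ca²⁺][CO3²⁻]/Ksp = (9.22×10^-3)(0.190×10^-3) / 5.888×10^-7 = 2.97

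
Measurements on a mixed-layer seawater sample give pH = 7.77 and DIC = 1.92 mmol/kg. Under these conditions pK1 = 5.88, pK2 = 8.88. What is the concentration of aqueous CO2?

[CO2*] = 0.0227 mmol/kg

α₀ = 1 / (1 + K1/[H⁺] + K1K2/[H⁺]²) = 1 / (1 + 10^+1.89 + 10^+0.78)
   = 1 / (1 + 77.625 + 6.0256) = 1/84.650 = 0.01181
[CO2*] = α₀ × DIC = 0.01181 × 1.92 = 0.0227 mmol/kg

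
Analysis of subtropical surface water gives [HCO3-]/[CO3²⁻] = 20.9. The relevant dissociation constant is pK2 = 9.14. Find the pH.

From K2 = [H⁺][CO3²⁻]/[HCO3-]:  pH = pK2 − log₁₀([HCO3-]/[CO3²⁻])
log₁₀(20.9) = +1.320
pH = 9.14 − (+1.320) = 7.82

pH = 7.82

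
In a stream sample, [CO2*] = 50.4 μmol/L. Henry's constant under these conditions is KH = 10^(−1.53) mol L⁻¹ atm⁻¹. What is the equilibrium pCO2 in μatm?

KH = 10^(−1.53) = 2.951×10^-2 mol L⁻¹ atm⁻¹
pCO2 = [CO2*]/KH = 50.4×10^-6 / 2.951×10^-2 = 1.71×10^-3 atm = 1710 μatm

pCO2 = 1710 μatm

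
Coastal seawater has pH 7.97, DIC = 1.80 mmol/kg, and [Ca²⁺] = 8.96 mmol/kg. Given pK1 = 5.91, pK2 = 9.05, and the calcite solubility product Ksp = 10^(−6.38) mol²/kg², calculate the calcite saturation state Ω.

α₂ = 1 / (1 + [H⁺]/K2 + [H⁺]²/(K1K2)) = 1 / (1 + 10^+1.08 + 10^-0.98)
   = 1 / (1 + 12.023 + 0.10471) = 1/13.127 = 0.07618
[CO3²⁻] = α₂ × DIC = 0.07618 × 1.80 = 0.1371 mmol/kg
Ksp = 10^(−6.38) = 4.169×10^-7
Ω = [Ca²⁺][CO3²⁻]/Ksp = (8.96×10^-3)(1.371×10^-4) / 4.169×10^-7 = 2.95

Ω = 2.95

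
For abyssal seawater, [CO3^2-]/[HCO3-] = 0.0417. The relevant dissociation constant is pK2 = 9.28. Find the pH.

From K2 = [H⁺][CO3^2-]/[HCO3-]:  pH = pK2 + log₁₀([CO3^2-]/[HCO3-])
log₁₀(0.0417) = -1.380
pH = 9.28 + (-1.380) = 7.90

pH = 7.90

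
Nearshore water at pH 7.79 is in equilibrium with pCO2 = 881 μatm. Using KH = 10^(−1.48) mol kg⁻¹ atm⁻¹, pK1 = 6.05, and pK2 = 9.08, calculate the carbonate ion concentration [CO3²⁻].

[CO2*] = KH · pCO2 = 10^(−1.48) × 881×10^-6 = 2.917×10^-5 mol/kg
α₀ = 1/(1 + K1/[H⁺] + K1K2/[H⁺]²) = 1/(1 + 10^+1.74 + 10^+0.45) = 0.01701
DIC = [CO2*]/α₀ = 2.917×10^-5 / 0.01701 = 1.715 mmol/kg
[CO3²⁻] = α₂·DIC; α₂ = 0.04795, so [CO3²⁻] = 0.04795 × 1.715 = 0.0822 mmol/kg

[CO3²⁻] = 0.0822 mmol/kg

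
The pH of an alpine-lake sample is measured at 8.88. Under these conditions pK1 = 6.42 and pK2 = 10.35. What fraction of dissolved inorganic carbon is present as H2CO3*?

α₀ = 1 / (1 + K1/[H⁺] + K1K2/[H⁺]²) = 1 / (1 + 10^+2.46 + 10^+0.99)
   = 1 / (1 + 288.40 + 9.7724) = 1/299.18 = 0.003343

α₀ = 0.00334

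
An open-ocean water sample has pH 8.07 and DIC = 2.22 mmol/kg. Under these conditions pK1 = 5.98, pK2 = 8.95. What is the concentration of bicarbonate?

[HCO3⁻] = 1.95 mmol/kg

α₁ = 1 / (1 + [H⁺]/K1 + K2/[H⁺]) = 1 / (1 + 10^-2.09 + 10^-0.88)
   = 1 / (1 + 0.0081283 + 0.13183) = 1/1.1400 = 0.8772
[HCO3⁻] = α₁ × DIC = 0.8772 × 2.22 = 1.95 mmol/kg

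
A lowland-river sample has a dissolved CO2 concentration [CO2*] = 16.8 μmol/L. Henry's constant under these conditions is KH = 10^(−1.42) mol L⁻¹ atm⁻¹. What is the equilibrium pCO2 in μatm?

pCO2 = 442 μatm

KH = 10^(−1.42) = 3.802×10^-2 mol L⁻¹ atm⁻¹
pCO2 = [CO2*]/KH = 16.8×10^-6 / 3.802×10^-2 = 4.42×10^-4 atm = 442 μatm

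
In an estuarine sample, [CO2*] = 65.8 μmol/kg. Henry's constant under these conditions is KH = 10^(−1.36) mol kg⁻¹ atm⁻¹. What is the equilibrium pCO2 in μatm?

pCO2 = 1510 μatm

KH = 10^(−1.36) = 4.365×10^-2 mol kg⁻¹ atm⁻¹
pCO2 = [CO2*]/KH = 65.8×10^-6 / 4.365×10^-2 = 1.51×10^-3 atm = 1510 μatm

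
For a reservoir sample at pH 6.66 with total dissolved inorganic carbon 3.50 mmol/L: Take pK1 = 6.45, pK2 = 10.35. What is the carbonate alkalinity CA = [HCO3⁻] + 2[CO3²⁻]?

CA = [HCO3⁻] + 2[CO3²⁻] = (α₁ + 2α₂)·DIC
At pH 6.66: [H⁺]/K1 = 10^-0.21 = 0.61660, K2/[H⁺] = 10^-3.69 = 0.00020417
α₁ = 1/(1 + 0.61660 + 0.00020417) = 1/1.6168 = 0.6185; α₂ = α₁·K2/[H⁺] = 0.0001263
α₁ + 2α₂ = 0.6188
CA = 0.6188 × 3.50 = 2.17 mmol/L

CA = 2.17 mmol/L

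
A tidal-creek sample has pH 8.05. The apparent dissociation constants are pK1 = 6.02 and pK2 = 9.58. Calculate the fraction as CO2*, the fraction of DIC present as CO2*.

α₀ = 1 / (1 + K1/[H⁺] + K1K2/[H⁺]²) = 1 / (1 + 10^+2.03 + 10^+0.50)
   = 1 / (1 + 107.15 + 3.1623) = 1/111.31 = 0.008984

α₀ = 0.00898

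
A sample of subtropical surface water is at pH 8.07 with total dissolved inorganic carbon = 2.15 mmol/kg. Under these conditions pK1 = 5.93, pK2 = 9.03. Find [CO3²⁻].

α₂ = 1 / (1 + [H⁺]/K2 + [H⁺]²/(K1K2)) = 1 / (1 + 10^+0.96 + 10^-1.18)
   = 1 / (1 + 9.1201 + 0.066069) = 1/10.186 = 0.09817
[CO3²⁻] = α₂ × DIC = 0.09817 × 2.15 = 0.211 mmol/kg

[CO3²⁻] = 0.211 mmol/kg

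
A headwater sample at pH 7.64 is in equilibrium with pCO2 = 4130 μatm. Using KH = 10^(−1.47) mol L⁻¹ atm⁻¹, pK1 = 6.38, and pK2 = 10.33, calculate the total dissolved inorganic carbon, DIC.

DIC = 2.69 mmol/L

[CO2*] = KH · pCO2 = 10^(−1.47) × 4130×10^-6 = 1.399×10^-4 mol/L
α₀ = 1/(1 + K1/[H⁺] + K1K2/[H⁺]²) = 1/(1 + 10^+1.26 + 10^-1.43) = 0.05199
DIC = [CO2*]/α₀ = 1.399×10^-4 / 0.05199 = 2.69 mmol/L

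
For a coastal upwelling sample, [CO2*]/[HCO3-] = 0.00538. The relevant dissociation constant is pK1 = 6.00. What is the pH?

pH = 8.27

From K1 = [H⁺][HCO3-]/[CO2*]:  pH = pK1 − log₁₀([CO2*]/[HCO3-])
log₁₀(0.00538) = -2.269
pH = 6.00 − (-2.269) = 8.27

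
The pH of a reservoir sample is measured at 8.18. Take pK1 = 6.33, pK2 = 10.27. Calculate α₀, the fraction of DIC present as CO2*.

α₀ = 1 / (1 + K1/[H⁺] + K1K2/[H⁺]²) = 1 / (1 + 10^+1.85 + 10^-0.24)
   = 1 / (1 + 70.795 + 0.57544) = 1/72.370 = 0.01382

α₀ = 0.0138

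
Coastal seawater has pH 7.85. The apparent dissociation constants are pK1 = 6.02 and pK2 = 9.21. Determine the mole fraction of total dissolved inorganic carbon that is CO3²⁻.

α₂ = 1 / (1 + [H⁺]/K2 + [H⁺]²/(K1K2)) = 1 / (1 + 10^+1.36 + 10^-0.47)
   = 1 / (1 + 22.909 + 0.33884) = 1/24.248 = 0.04124

α₂ = 0.0412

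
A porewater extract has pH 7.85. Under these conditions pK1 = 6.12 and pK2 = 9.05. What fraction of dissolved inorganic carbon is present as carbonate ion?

α₂ = 1 / (1 + [H⁺]/K2 + [H⁺]²/(K1K2)) = 1 / (1 + 10^+1.20 + 10^-0.53)
   = 1 / (1 + 15.849 + 0.29512) = 1/17.144 = 0.05833

α₂ = 0.0583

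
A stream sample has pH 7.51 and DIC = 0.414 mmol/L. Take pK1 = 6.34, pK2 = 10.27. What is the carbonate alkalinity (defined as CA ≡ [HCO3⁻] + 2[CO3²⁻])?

CA = 0.388 mmol/L

CA = [HCO3⁻] + 2[CO3²⁻] = (α₁ + 2α₂)·DIC
At pH 7.51: [H⁺]/K1 = 10^-1.17 = 0.067608, K2/[H⁺] = 10^-2.76 = 0.0017378
α₁ = 1/(1 + 0.067608 + 0.0017378) = 1/1.0693 = 0.9352; α₂ = α₁·K2/[H⁺] = 0.001625
α₁ + 2α₂ = 0.9384
CA = 0.9384 × 0.414 = 0.388 mmol/L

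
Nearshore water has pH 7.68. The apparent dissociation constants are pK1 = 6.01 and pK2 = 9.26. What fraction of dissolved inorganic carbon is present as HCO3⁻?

α₁ = 0.954

α₁ = 1 / (1 + [H⁺]/K1 + K2/[H⁺]) = 1 / (1 + 10^-1.67 + 10^-1.58)
   = 1 / (1 + 0.021380 + 0.026303) = 1/1.0477 = 0.9545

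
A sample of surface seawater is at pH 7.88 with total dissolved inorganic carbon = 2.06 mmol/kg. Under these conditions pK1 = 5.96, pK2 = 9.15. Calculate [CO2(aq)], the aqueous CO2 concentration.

α₀ = 1 / (1 + K1/[H⁺] + K1K2/[H⁺]²) = 1 / (1 + 10^+1.92 + 10^+0.65)
   = 1 / (1 + 83.176 + 4.4668) = 1/88.643 = 0.01128
[CO2*] = α₀ × DIC = 0.01128 × 2.06 = 0.0232 mmol/kg

[CO2*] = 0.0232 mmol/kg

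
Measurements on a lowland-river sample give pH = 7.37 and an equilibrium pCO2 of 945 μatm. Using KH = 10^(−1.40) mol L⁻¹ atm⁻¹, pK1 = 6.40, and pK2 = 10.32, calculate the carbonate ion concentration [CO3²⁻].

[CO2*] = KH · pCO2 = 10^(−1.40) × 945×10^-6 = 3.762×10^-5 mol/L
α₀ = 1/(1 + K1/[H⁺] + K1K2/[H⁺]²) = 1/(1 + 10^+0.97 + 10^-1.98) = 0.09668
DIC = [CO2*]/α₀ = 3.762×10^-5 / 0.09668 = 0.3891 mmol/L
[CO3²⁻] = α₂·DIC; α₂ = 0.001012, so [CO3²⁻] = 0.001012 × 0.3891 = 0.000394 mmol/L = 0.394 μmol/L

[CO3²⁻] = 0.394 μmol/L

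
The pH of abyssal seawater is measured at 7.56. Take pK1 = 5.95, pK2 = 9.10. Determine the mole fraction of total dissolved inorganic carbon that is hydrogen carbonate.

α₁ = 1 / (1 + [H⁺]/K1 + K2/[H⁺]) = 1 / (1 + 10^-1.61 + 10^-1.54)
   = 1 / (1 + 0.024547 + 0.028840) = 1/1.0534 = 0.9493

α₁ = 0.949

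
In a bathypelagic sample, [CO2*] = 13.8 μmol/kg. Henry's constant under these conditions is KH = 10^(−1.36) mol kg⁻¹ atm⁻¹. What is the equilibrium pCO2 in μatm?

KH = 10^(−1.36) = 4.365×10^-2 mol kg⁻¹ atm⁻¹
pCO2 = [CO2*]/KH = 13.8×10^-6 / 4.365×10^-2 = 3.16×10^-4 atm = 316 μatm

pCO2 = 316 μatm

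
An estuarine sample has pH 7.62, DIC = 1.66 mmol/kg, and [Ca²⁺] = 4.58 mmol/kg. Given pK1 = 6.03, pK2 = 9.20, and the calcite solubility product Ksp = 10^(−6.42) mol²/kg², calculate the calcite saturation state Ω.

α₂ = 1 / (1 + [H⁺]/K2 + [H⁺]²/(K1K2)) = 1 / (1 + 10^+1.58 + 10^-0.01)
   = 1 / (1 + 38.019 + 0.97724) = 1/39.996 = 0.02500
[CO3²⁻] = α₂ × DIC = 0.02500 × 1.66 = 0.04150 mmol/kg
Ksp = 10^(−6.42) = 3.802×10^-7
Ω = [Ca²⁺][CO3²⁻]/Ksp = (4.58×10^-3)(4.150×10^-5) / 3.802×10^-7 = 0.500

Ω = 0.500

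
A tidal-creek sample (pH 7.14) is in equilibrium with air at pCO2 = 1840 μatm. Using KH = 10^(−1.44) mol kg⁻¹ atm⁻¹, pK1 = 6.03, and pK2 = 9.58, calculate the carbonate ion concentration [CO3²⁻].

[CO3²⁻] = 3.12 μmol/kg

[CO2*] = KH · pCO2 = 10^(−1.44) × 1840×10^-6 = 6.681×10^-5 mol/kg
α₀ = 1/(1 + K1/[H⁺] + K1K2/[H⁺]²) = 1/(1 + 10^+1.11 + 10^-1.33) = 0.07179
DIC = [CO2*]/α₀ = 6.681×10^-5 / 0.07179 = 0.9306 mmol/kg
[CO3²⁻] = α₂·DIC; α₂ = 0.003358, so [CO3²⁻] = 0.003358 × 0.9306 = 0.00312 mmol/kg = 3.12 μmol/kg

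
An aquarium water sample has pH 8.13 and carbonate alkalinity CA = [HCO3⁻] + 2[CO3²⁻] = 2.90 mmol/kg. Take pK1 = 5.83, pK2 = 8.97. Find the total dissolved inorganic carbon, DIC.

DIC = 2.59 mmol/kg

CA = [HCO3⁻] + 2[CO3²⁻] = (α₁ + 2α₂)·DIC
At pH 8.13: [H⁺]/K1 = 10^-2.30 = 0.0050119, K2/[H⁺] = 10^-0.84 = 0.14454
α₁ = 1/(1 + 0.0050119 + 0.14454) = 1/1.1496 = 0.8699; α₂ = α₁·K2/[H⁺] = 0.1257
α₁ + 2α₂ = 1.1214
DIC = CA / (α₁ + 2α₂) = 2.90 / 1.1214 = 2.59 mmol/kg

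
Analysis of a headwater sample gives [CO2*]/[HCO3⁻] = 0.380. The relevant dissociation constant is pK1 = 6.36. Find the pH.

From K1 = [H⁺][HCO3⁻]/[CO2*]:  pH = pK1 − log₁₀([CO2*]/[HCO3⁻])
log₁₀(0.380) = -0.420
pH = 6.36 − (-0.420) = 6.78

pH = 6.78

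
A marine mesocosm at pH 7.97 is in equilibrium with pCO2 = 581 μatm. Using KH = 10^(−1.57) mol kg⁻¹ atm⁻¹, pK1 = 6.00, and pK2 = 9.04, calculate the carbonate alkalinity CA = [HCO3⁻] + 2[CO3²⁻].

[CO2*] = KH · pCO2 = 10^(−1.57) × 581×10^-6 = 1.564×10^-5 mol/kg
α₀ = 1/(1 + K1/[H⁺] + K1K2/[H⁺]²) = 1/(1 + 10^+1.97 + 10^+0.90) = 0.009778
DIC = [CO2*]/α₀ = 1.564×10^-5 / 0.009778 = 1.599 mmol/kg
CA = (α₁ + 2α₂)·DIC = (0.9126 + 2×0.07767) × 1.599 = 1.71 mmol/kg

CA = 1.71 mmol/kg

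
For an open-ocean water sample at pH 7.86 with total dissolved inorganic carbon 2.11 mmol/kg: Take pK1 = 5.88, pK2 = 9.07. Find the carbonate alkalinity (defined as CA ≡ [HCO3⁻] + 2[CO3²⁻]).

CA = 2.21 mmol/kg

CA = [HCO3⁻] + 2[CO3²⁻] = (α₁ + 2α₂)·DIC
At pH 7.86: [H⁺]/K1 = 10^-1.98 = 0.010471, K2/[H⁺] = 10^-1.21 = 0.061660
α₁ = 1/(1 + 0.010471 + 0.061660) = 1/1.0721 = 0.9327; α₂ = α₁·K2/[H⁺] = 0.05751
α₁ + 2α₂ = 1.0477
CA = 1.0477 × 2.11 = 2.21 mmol/kg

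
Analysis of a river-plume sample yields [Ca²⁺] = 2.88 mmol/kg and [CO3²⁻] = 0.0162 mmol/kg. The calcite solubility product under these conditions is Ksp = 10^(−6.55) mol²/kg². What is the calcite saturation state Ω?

Ksp = 10^(−6.55) = 2.818×10^-7
Ω = [Ca²⁺][CO3²⁻]/Ksp = (2.88×10^-3)(0.0162×10^-3) / 2.818×10^-7 = 0.166

Ω = 0.166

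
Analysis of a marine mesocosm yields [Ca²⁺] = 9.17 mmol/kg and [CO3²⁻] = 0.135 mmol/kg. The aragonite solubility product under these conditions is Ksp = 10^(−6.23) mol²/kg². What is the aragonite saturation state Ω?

Ksp = 10^(−6.23) = 5.888×10^-7
Ω = [Ca²⁺][CO3²⁻]/Ksp = (9.17×10^-3)(0.135×10^-3) / 5.888×10^-7 = 2.10

Ω = 2.10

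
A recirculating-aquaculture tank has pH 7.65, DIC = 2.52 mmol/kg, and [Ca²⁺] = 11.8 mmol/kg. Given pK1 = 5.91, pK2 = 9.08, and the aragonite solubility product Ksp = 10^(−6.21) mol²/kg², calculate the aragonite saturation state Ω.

α₂ = 1 / (1 + [H⁺]/K2 + [H⁺]²/(K1K2)) = 1 / (1 + 10^+1.43 + 10^-0.31)
   = 1 / (1 + 26.915 + 0.48978) = 1/28.405 = 0.03520
[CO3²⁻] = α₂ × DIC = 0.03520 × 2.52 = 0.08872 mmol/kg
Ksp = 10^(−6.21) = 6.166×10^-7
Ω = [Ca²⁺][CO3²⁻]/Ksp = (11.8×10^-3)(8.872×10^-5) / 6.166×10^-7 = 1.70

Ω = 1.70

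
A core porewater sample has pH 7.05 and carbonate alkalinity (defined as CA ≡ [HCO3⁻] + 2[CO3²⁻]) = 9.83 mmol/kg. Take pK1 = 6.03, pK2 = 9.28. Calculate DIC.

CA = [HCO3⁻] + 2[CO3²⁻] = (α₁ + 2α₂)·DIC
At pH 7.05: [H⁺]/K1 = 10^-1.02 = 0.095499, K2/[H⁺] = 10^-2.23 = 0.0058884
α₁ = 1/(1 + 0.095499 + 0.0058884) = 1/1.1014 = 0.9079; α₂ = α₁·K2/[H⁺] = 0.005346
α₁ + 2α₂ = 0.9186
DIC = CA / (α₁ + 2α₂) = 9.83 / 0.9186 = 10.7 mmol/kg

DIC = 10.7 mmol/kg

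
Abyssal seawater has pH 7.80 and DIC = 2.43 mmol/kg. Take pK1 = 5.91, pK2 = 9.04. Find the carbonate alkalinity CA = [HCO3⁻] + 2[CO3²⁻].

CA = [HCO3⁻] + 2[CO3²⁻] = (α₁ + 2α₂)·DIC
At pH 7.80: [H⁺]/K1 = 10^-1.89 = 0.012882, K2/[H⁺] = 10^-1.24 = 0.057544
α₁ = 1/(1 + 0.012882 + 0.057544) = 1/1.0704 = 0.9342; α₂ = α₁·K2/[H⁺] = 0.05376
α₁ + 2α₂ = 1.0417
CA = 1.0417 × 2.43 = 2.53 mmol/kg

CA = 2.53 mmol/kg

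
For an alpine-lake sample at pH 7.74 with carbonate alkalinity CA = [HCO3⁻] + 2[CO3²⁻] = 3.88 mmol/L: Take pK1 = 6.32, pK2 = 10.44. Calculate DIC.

CA = [HCO3⁻] + 2[CO3²⁻] = (α₁ + 2α₂)·DIC
At pH 7.74: [H⁺]/K1 = 10^-1.42 = 0.038019, K2/[H⁺] = 10^-2.70 = 0.0019953
α₁ = 1/(1 + 0.038019 + 0.0019953) = 1/1.0400 = 0.9615; α₂ = α₁·K2/[H⁺] = 0.001918
α₁ + 2α₂ = 0.9654
DIC = CA / (α₁ + 2α₂) = 3.88 / 0.9654 = 4.02 mmol/L

DIC = 4.02 mmol/L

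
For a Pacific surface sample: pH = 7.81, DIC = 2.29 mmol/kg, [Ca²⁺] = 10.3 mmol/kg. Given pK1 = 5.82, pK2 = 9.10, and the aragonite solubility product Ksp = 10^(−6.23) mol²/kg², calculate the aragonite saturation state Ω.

α₂ = 1 / (1 + [H⁺]/K2 + [H⁺]²/(K1K2)) = 1 / (1 + 10^+1.29 + 10^-0.70)
   = 1 / (1 + 19.498 + 0.19953) = 1/20.698 = 0.04831
[CO3²⁻] = α₂ × DIC = 0.04831 × 2.29 = 0.1106 mmol/kg
Ksp = 10^(−6.23) = 5.888×10^-7
Ω = [Ca²⁺][CO3²⁻]/Ksp = (10.3×10^-3)(1.106×10^-4) / 5.888×10^-7 = 1.94

Ω = 1.94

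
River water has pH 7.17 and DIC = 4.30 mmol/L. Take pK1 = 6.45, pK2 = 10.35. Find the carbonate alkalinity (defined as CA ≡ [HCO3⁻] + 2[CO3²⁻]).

CA = [HCO3⁻] + 2[CO3²⁻] = (α₁ + 2α₂)·DIC
At pH 7.17: [H⁺]/K1 = 10^-0.72 = 0.19055, K2/[H⁺] = 10^-3.18 = 0.00066069
α₁ = 1/(1 + 0.19055 + 0.00066069) = 1/1.1912 = 0.8395; α₂ = α₁·K2/[H⁺] = 0.0005546
α₁ + 2α₂ = 0.8406
CA = 0.8406 × 4.30 = 3.61 mmol/L

CA = 3.61 mmol/L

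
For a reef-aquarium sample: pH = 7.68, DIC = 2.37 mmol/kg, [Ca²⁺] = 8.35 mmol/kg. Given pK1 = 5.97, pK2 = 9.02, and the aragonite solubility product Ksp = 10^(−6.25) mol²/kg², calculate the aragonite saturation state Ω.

α₂ = 1 / (1 + [H⁺]/K2 + [H⁺]²/(K1K2)) = 1 / (1 + 10^+1.34 + 10^-0.37)
   = 1 / (1 + 21.878 + 0.42658) = 1/23.304 = 0.04291
[CO3²⁻] = α₂ × DIC = 0.04291 × 2.37 = 0.1017 mmol/kg
Ksp = 10^(−6.25) = 5.623×10^-7
Ω = [Ca²⁺][CO3²⁻]/Ksp = (8.35×10^-3)(1.017×10^-4) / 5.623×10^-7 = 1.51

Ω = 1.51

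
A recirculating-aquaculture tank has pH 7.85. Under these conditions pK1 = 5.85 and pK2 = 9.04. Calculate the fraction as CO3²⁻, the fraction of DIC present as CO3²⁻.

α₂ = 1 / (1 + [H⁺]/K2 + [H⁺]²/(K1K2)) = 1 / (1 + 10^+1.19 + 10^-0.81)
   = 1 / (1 + 15.488 + 0.15488) = 1/16.643 = 0.06009

α₂ = 0.0601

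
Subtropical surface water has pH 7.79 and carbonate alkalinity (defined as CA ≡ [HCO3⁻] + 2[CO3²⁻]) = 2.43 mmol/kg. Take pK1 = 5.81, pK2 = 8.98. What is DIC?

DIC = 2.31 mmol/kg

CA = [HCO3⁻] + 2[CO3²⁻] = (α₁ + 2α₂)·DIC
At pH 7.79: [H⁺]/K1 = 10^-1.98 = 0.010471, K2/[H⁺] = 10^-1.19 = 0.064565
α₁ = 1/(1 + 0.010471 + 0.064565) = 1/1.0750 = 0.9302; α₂ = α₁·K2/[H⁺] = 0.06006
α₁ + 2α₂ = 1.0503
DIC = CA / (α₁ + 2α₂) = 2.43 / 1.0503 = 2.31 mmol/kg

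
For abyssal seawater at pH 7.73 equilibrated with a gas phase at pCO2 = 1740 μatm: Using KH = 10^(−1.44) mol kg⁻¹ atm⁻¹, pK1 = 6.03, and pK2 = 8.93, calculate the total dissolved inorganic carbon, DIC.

[CO2*] = KH · pCO2 = 10^(−1.44) × 1740×10^-6 = 6.318×10^-5 mol/kg
α₀ = 1/(1 + K1/[H⁺] + K1K2/[H⁺]²) = 1/(1 + 10^+1.70 + 10^+0.50) = 0.01842
DIC = [CO2*]/α₀ = 6.318×10^-5 / 0.01842 = 3.43 mmol/kg

DIC = 3.43 mmol/kg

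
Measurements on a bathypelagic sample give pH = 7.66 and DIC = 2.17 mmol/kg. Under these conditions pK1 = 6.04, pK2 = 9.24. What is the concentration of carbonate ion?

[CO3²⁻] = 0.0543 mmol/kg

α₂ = 1 / (1 + [H⁺]/K2 + [H⁺]²/(K1K2)) = 1 / (1 + 10^+1.58 + 10^-0.04)
   = 1 / (1 + 38.019 + 0.91201) = 1/39.931 = 0.02504
[CO3²⁻] = α₂ × DIC = 0.02504 × 2.17 = 0.0543 mmol/kg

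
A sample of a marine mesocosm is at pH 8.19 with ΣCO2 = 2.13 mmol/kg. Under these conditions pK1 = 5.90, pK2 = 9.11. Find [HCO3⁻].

[HCO3⁻] = 1.89 mmol/kg

α₁ = 1 / (1 + [H⁺]/K1 + K2/[H⁺]) = 1 / (1 + 10^-2.29 + 10^-0.92)
   = 1 / (1 + 0.0051286 + 0.12023) = 1/1.1254 = 0.8886
[HCO3⁻] = α₁ × DIC = 0.8886 × 2.13 = 1.89 mmol/kg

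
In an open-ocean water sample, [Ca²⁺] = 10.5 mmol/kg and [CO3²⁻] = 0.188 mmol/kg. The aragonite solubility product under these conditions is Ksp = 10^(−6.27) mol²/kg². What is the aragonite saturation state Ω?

Ω = 3.68

Ksp = 10^(−6.27) = 5.370×10^-7
Ω = [Ca²⁺][CO3²⁻]/Ksp = (10.5×10^-3)(0.188×10^-3) / 5.370×10^-7 = 3.68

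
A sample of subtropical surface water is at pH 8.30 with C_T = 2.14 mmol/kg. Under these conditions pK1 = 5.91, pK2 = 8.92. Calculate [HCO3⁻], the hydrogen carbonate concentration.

α₁ = 1 / (1 + [H⁺]/K1 + K2/[H⁺]) = 1 / (1 + 10^-2.39 + 10^-0.62)
   = 1 / (1 + 0.0040738 + 0.23988) = 1/1.2440 = 0.8039
[HCO3⁻] = α₁ × DIC = 0.8039 × 2.14 = 1.72 mmol/kg

[HCO3⁻] = 1.72 mmol/kg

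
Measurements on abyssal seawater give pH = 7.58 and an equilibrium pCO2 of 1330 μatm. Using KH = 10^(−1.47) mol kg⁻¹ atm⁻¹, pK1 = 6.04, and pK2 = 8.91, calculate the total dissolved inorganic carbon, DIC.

[CO2*] = KH · pCO2 = 10^(−1.47) × 1330×10^-6 = 4.507×10^-5 mol/kg
α₀ = 1/(1 + K1/[H⁺] + K1K2/[H⁺]²) = 1/(1 + 10^+1.54 + 10^+0.21) = 0.02681
DIC = [CO2*]/α₀ = 4.507×10^-5 / 0.02681 = 1.68 mmol/kg

DIC = 1.68 mmol/kg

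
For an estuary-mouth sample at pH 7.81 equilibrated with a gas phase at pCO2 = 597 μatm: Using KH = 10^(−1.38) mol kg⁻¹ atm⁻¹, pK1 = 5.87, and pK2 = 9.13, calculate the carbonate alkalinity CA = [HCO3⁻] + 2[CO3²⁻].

CA = 2.38 mmol/kg

[CO2*] = KH · pCO2 = 10^(−1.38) × 597×10^-6 = 2.489×10^-5 mol/kg
α₀ = 1/(1 + K1/[H⁺] + K1K2/[H⁺]²) = 1/(1 + 10^+1.94 + 10^+0.62) = 0.01084
DIC = [CO2*]/α₀ = 2.489×10^-5 / 0.01084 = 2.296 mmol/kg
CA = (α₁ + 2α₂)·DIC = (0.9440 + 2×0.04518) × 2.296 = 2.38 mmol/kg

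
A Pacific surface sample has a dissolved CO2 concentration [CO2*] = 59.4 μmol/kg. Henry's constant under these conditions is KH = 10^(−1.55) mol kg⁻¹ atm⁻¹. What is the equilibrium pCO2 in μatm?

KH = 10^(−1.55) = 2.818×10^-2 mol kg⁻¹ atm⁻¹
pCO2 = [CO2*]/KH = 59.4×10^-6 / 2.818×10^-2 = 2.11×10^-3 atm = 2110 μatm

pCO2 = 2110 μatm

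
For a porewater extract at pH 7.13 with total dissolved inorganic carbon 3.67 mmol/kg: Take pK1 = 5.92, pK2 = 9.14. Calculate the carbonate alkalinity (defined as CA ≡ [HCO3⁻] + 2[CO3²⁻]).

CA = [HCO3⁻] + 2[CO3²⁻] = (α₁ + 2α₂)·DIC
At pH 7.13: [H⁺]/K1 = 10^-1.21 = 0.061660, K2/[H⁺] = 10^-2.01 = 0.0097724
α₁ = 1/(1 + 0.061660 + 0.0097724) = 1/1.0714 = 0.9333; α₂ = α₁·K2/[H⁺] = 0.009121
α₁ + 2α₂ = 0.9516
CA = 0.9516 × 3.67 = 3.49 mmol/kg

CA = 3.49 mmol/kg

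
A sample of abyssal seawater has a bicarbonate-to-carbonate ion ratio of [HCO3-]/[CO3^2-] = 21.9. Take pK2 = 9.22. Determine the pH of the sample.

From K2 = [H⁺][CO3^2-]/[HCO3-]:  pH = pK2 − log₁₀([HCO3-]/[CO3^2-])
log₁₀(21.9) = +1.340
pH = 9.22 − (+1.340) = 7.88

pH = 7.88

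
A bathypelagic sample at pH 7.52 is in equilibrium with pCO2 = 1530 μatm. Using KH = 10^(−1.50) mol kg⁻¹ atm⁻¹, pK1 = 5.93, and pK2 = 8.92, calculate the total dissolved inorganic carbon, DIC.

[CO2*] = KH · pCO2 = 10^(−1.50) × 1530×10^-6 = 4.838×10^-5 mol/kg
α₀ = 1/(1 + K1/[H⁺] + K1K2/[H⁺]²) = 1/(1 + 10^+1.59 + 10^+0.19) = 0.02412
DIC = [CO2*]/α₀ = 4.838×10^-5 / 0.02412 = 2.01 mmol/kg

DIC = 2.01 mmol/kg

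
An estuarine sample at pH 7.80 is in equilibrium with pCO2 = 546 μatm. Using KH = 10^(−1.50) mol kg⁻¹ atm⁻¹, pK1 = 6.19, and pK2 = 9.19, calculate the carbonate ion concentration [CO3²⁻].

[CO2*] = KH · pCO2 = 10^(−1.50) × 546×10^-6 = 1.727×10^-5 mol/kg
α₀ = 1/(1 + K1/[H⁺] + K1K2/[H⁺]²) = 1/(1 + 10^+1.61 + 10^+0.22) = 0.02304
DIC = [CO2*]/α₀ = 1.727×10^-5 / 0.02304 = 0.7493 mmol/kg
[CO3²⁻] = α₂·DIC; α₂ = 0.03824, so [CO3²⁻] = 0.03824 × 0.7493 = 0.0287 mmol/kg

[CO3²⁻] = 0.0287 mmol/kg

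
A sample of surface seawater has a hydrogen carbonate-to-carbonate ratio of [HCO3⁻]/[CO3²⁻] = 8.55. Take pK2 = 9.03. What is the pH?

pH = 8.10

From K2 = [H⁺][CO3²⁻]/[HCO3⁻]:  pH = pK2 − log₁₀([HCO3⁻]/[CO3²⁻])
log₁₀(8.55) = +0.932
pH = 9.03 − (+0.932) = 8.10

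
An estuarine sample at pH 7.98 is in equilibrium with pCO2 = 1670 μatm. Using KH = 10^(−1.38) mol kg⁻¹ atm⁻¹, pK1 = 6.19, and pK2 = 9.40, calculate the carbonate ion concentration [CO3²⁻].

[CO2*] = KH · pCO2 = 10^(−1.38) × 1670×10^-6 = 6.962×10^-5 mol/kg
α₀ = 1/(1 + K1/[H⁺] + K1K2/[H⁺]²) = 1/(1 + 10^+1.79 + 10^+0.37) = 0.01538
DIC = [CO2*]/α₀ = 6.962×10^-5 / 0.01538 = 4.525 mmol/kg
[CO3²⁻] = α₂·DIC; α₂ = 0.03606, so [CO3²⁻] = 0.03606 × 4.525 = 0.163 mmol/kg

[CO3²⁻] = 0.163 mmol/kg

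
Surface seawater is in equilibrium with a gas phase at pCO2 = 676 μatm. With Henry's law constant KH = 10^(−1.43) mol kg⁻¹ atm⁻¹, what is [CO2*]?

KH = 10^(−1.43) = 3.715×10^-2 mol kg⁻¹ atm⁻¹
[CO2*] = KH · pCO2 = 3.715×10^-2 × 676×10^-6 atm = 2.51×10^-5 mol/kg

[CO2*] = 25.1 μmol/kg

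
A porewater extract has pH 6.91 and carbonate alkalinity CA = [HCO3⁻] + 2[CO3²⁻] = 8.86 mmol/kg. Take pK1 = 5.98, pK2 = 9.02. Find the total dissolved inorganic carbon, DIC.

CA = [HCO3⁻] + 2[CO3²⁻] = (α₁ + 2α₂)·DIC
At pH 6.91: [H⁺]/K1 = 10^-0.93 = 0.11749, K2/[H⁺] = 10^-2.11 = 0.0077625
α₁ = 1/(1 + 0.11749 + 0.0077625) = 1/1.1253 = 0.8887; α₂ = α₁·K2/[H⁺] = 0.006898
α₁ + 2α₂ = 0.9025
DIC = CA / (α₁ + 2α₂) = 8.86 / 0.9025 = 9.82 mmol/kg

DIC = 9.82 mmol/kg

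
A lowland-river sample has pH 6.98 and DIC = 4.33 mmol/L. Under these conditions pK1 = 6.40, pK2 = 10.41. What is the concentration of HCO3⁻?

[HCO3⁻] = 3.43 mmol/L

α₁ = 1 / (1 + [H⁺]/K1 + K2/[H⁺]) = 1 / (1 + 10^-0.58 + 10^-3.43)
   = 1 / (1 + 0.26303 + 0.00037154) = 1/1.2634 = 0.7915
[HCO3⁻] = α₁ × DIC = 0.7915 × 4.33 = 3.43 mmol/L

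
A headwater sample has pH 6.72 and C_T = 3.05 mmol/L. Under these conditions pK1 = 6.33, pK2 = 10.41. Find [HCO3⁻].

α₁ = 1 / (1 + [H⁺]/K1 + K2/[H⁺]) = 1 / (1 + 10^-0.39 + 10^-3.69)
   = 1 / (1 + 0.40738 + 0.00020417) = 1/1.4076 = 0.7104
[HCO3⁻] = α₁ × DIC = 0.7104 × 3.05 = 2.17 mmol/L

[HCO3⁻] = 2.17 mmol/L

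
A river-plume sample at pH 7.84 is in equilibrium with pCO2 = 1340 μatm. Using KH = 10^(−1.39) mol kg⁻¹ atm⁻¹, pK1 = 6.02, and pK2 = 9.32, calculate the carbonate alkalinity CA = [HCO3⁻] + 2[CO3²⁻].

[CO2*] = KH · pCO2 = 10^(−1.39) × 1340×10^-6 = 5.459×10^-5 mol/kg
α₀ = 1/(1 + K1/[H⁺] + K1K2/[H⁺]²) = 1/(1 + 10^+1.82 + 10^+0.34) = 0.01444
DIC = [CO2*]/α₀ = 5.459×10^-5 / 0.01444 = 3.781 mmol/kg
CA = (α₁ + 2α₂)·DIC = (0.9540 + 2×0.03159) × 3.781 = 3.85 mmol/kg

CA = 3.85 mmol/kg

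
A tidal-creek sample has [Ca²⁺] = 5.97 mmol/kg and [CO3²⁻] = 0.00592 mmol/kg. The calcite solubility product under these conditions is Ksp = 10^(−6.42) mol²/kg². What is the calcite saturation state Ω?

Ω = 0.0930

Ksp = 10^(−6.42) = 3.802×10^-7
Ω = [Ca²⁺][CO3²⁻]/Ksp = (5.97×10^-3)(0.00592×10^-3) / 3.802×10^-7 = 0.0930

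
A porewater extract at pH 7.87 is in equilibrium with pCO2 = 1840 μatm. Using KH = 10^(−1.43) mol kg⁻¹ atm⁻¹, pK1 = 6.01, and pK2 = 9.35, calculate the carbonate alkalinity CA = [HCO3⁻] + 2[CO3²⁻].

CA = 5.28 mmol/kg

[CO2*] = KH · pCO2 = 10^(−1.43) × 1840×10^-6 = 6.836×10^-5 mol/kg
α₀ = 1/(1 + K1/[H⁺] + K1K2/[H⁺]²) = 1/(1 + 10^+1.86 + 10^+0.38) = 0.01319
DIC = [CO2*]/α₀ = 6.836×10^-5 / 0.01319 = 5.185 mmol/kg
CA = (α₁ + 2α₂)·DIC = (0.9552 + 2×0.03163) × 5.185 = 5.28 mmol/kg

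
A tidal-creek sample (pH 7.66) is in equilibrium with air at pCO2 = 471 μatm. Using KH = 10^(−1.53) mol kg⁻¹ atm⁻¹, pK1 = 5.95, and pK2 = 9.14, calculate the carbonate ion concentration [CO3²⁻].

[CO3²⁻] = 0.0236 mmol/kg

[CO2*] = KH · pCO2 = 10^(−1.53) × 471×10^-6 = 1.390×10^-5 mol/kg
α₀ = 1/(1 + K1/[H⁺] + K1K2/[H⁺]²) = 1/(1 + 10^+1.71 + 10^+0.23) = 0.01852
DIC = [CO2*]/α₀ = 1.390×10^-5 / 0.01852 = 0.7504 mmol/kg
[CO3²⁻] = α₂·DIC; α₂ = 0.03146, so [CO3²⁻] = 0.03146 × 0.7504 = 0.0236 mmol/kg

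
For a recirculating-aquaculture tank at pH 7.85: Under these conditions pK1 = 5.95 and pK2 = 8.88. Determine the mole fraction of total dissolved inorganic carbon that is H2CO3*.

α₀ = 1 / (1 + K1/[H⁺] + K1K2/[H⁺]²) = 1 / (1 + 10^+1.90 + 10^+0.87)
   = 1 / (1 + 79.433 + 7.4131) = 1/87.846 = 0.01138

α₀ = 0.0114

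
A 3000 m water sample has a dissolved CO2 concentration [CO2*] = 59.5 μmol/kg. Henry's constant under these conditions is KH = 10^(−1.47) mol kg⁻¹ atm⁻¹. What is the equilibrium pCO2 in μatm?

pCO2 = 1760 μatm

KH = 10^(−1.47) = 3.388×10^-2 mol kg⁻¹ atm⁻¹
pCO2 = [CO2*]/KH = 59.5×10^-6 / 3.388×10^-2 = 1.76×10^-3 atm = 1760 μatm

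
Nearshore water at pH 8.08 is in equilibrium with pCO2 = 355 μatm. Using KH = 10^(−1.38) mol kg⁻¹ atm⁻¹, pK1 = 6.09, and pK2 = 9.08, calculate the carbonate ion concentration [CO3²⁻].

[CO2*] = KH · pCO2 = 10^(−1.38) × 355×10^-6 = 1.480×10^-5 mol/kg
α₀ = 1/(1 + K1/[H⁺] + K1K2/[H⁺]²) = 1/(1 + 10^+1.99 + 10^+0.99) = 0.009217
DIC = [CO2*]/α₀ = 1.480×10^-5 / 0.009217 = 1.606 mmol/kg
[CO3²⁻] = α₂·DIC; α₂ = 0.09007, so [CO3²⁻] = 0.09007 × 1.606 = 0.145 mmol/kg

[CO3²⁻] = 0.145 mmol/kg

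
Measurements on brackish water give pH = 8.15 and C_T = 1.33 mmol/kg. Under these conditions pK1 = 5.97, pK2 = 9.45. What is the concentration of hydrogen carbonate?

α₁ = 1 / (1 + [H⁺]/K1 + K2/[H⁺]) = 1 / (1 + 10^-2.18 + 10^-1.30)
   = 1 / (1 + 0.0066069 + 0.050119) = 1/1.0567 = 0.9463
[HCO3⁻] = α₁ × DIC = 0.9463 × 1.33 = 1.26 mmol/kg

[HCO3⁻] = 1.26 mmol/kg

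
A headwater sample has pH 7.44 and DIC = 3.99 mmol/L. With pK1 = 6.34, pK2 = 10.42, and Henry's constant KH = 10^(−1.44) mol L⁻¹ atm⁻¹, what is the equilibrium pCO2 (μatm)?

pCO2 = 8080 μatm

α₀ = 1 / (1 + K1/[H⁺] + K1K2/[H⁺]²) = 1 / (1 + 10^+1.10 + 10^-1.88)
   = 1 / (1 + 12.589 + 0.013183) = 1/13.602 = 0.07352
[CO2*] = α₀ × DIC = 0.07352 × 3.99 = 0.2933 mmol/L
pCO2 = [CO2*]/KH = 2.933×10^-4 / 3.631×10^-2 = 8080 μatm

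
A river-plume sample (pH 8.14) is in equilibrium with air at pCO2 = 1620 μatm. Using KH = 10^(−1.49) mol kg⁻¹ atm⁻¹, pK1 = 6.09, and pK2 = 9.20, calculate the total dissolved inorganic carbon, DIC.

DIC = 6.45 mmol/kg

[CO2*] = KH · pCO2 = 10^(−1.49) × 1620×10^-6 = 5.242×10^-5 mol/kg
α₀ = 1/(1 + K1/[H⁺] + K1K2/[H⁺]²) = 1/(1 + 10^+2.05 + 10^+0.99) = 0.008132
DIC = [CO2*]/α₀ = 5.242×10^-5 / 0.008132 = 6.45 mmol/kg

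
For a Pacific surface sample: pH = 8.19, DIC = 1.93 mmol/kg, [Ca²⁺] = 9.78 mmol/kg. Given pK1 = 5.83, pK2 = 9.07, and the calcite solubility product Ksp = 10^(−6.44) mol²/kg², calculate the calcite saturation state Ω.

α₂ = 1 / (1 + [H⁺]/K2 + [H⁺]²/(K1K2)) = 1 / (1 + 10^+0.88 + 10^-1.48)
   = 1 / (1 + 7.5858 + 0.033113) = 1/8.6189 = 0.1160
[CO3²⁻] = α₂ × DIC = 0.1160 × 1.93 = 0.2239 mmol/kg
Ksp = 10^(−6.44) = 3.631×10^-7
Ω = [Ca²⁺][CO3²⁻]/Ksp = (9.78×10^-3)(2.239×10^-4) / 3.631×10^-7 = 6.03

Ω = 6.03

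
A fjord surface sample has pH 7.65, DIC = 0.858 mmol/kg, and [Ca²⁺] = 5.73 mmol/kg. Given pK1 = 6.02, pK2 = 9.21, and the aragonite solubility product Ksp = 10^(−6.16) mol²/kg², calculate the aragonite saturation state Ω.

α₂ = 1 / (1 + [H⁺]/K2 + [H⁺]²/(K1K2)) = 1 / (1 + 10^+1.56 + 10^-0.07)
   = 1 / (1 + 36.308 + 0.85114) = 1/38.159 = 0.02621
[CO3²⁻] = α₂ × DIC = 0.02621 × 0.858 = 0.02248 mmol/kg
Ksp = 10^(−6.16) = 6.918×10^-7
Ω = [Ca²⁺][CO3²⁻]/Ksp = (5.73×10^-3)(2.248×10^-5) / 6.918×10^-7 = 0.186

Ω = 0.186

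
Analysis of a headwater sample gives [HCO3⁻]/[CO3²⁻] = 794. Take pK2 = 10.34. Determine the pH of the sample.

From K2 = [H⁺][CO3²⁻]/[HCO3⁻]:  pH = pK2 − log₁₀([HCO3⁻]/[CO3²⁻])
log₁₀(794) = +2.900
pH = 10.34 − (+2.900) = 7.44

pH = 7.44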